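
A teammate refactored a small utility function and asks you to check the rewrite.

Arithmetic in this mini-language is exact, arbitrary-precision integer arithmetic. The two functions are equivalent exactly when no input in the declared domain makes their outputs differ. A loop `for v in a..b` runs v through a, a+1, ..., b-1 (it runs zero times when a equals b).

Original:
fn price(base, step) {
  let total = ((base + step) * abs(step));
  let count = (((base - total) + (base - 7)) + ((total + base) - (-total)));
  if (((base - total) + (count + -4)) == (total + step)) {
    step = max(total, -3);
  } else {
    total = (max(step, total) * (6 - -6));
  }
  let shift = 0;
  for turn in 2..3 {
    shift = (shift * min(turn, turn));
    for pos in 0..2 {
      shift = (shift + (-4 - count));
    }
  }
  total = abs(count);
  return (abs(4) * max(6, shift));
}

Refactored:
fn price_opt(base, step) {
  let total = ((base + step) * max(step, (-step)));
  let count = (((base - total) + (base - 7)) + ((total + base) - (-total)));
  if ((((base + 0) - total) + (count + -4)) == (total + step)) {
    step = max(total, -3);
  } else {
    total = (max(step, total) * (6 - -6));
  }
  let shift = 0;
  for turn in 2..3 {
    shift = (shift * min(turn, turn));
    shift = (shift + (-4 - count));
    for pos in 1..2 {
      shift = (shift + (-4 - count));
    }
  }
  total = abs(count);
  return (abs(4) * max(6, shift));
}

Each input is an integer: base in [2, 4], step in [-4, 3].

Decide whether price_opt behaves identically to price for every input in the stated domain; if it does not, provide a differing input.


Comparing the listings, the differences include: statement counts differ; and constant usage differs; and arithmetic usage differs; and loop structure differs; and min/max/abs usage differs.
As a probe, take base=4, step=-2: price runs total := 4 | count := 9 | (((base - total) + (count + -4)) == (total + step)): false | total := 48 | shift := 0 | iter turn=2: | shift := 0 | iter pos=0: | shift := -13 | iter pos=1: | shift := -26 | total := 9 | result 24; price_opt runs total := 4 | count := 9 | ((((base + 0) - total) + (count + -4)) == (total + step)): false | total := 48 | shift := 0 | iter turn=2: | shift := 0 | shift := -13 | iter pos=1: | shift := -26 | total := 9 | result 24; both end at 24.
Every one of the 24 inputs gives matching results.
verdict: equivalent


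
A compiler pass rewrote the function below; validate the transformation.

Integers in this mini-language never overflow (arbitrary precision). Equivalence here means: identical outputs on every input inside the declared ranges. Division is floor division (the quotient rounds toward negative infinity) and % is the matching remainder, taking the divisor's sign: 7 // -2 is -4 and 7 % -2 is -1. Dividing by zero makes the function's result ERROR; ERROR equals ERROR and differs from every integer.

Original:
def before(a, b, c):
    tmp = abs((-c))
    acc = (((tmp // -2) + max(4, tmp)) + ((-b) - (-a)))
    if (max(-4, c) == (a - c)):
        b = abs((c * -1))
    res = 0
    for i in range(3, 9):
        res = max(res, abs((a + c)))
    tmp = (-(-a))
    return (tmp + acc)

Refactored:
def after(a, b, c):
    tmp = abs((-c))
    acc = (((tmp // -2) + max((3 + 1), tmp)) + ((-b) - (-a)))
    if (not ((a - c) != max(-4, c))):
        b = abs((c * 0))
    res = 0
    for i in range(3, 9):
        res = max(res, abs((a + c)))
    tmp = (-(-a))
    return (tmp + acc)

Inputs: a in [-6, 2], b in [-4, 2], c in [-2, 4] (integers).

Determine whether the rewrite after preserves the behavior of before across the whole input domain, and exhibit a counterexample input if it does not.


Equivalent. Although `-1` became `0`, no input in the stated domain can expose it.
Sweeping the whole domain (441 inputs) finds no disagreement.
Spot check at a=-3, b=2, c=-2 — before: tmp becomes 2; next acc becomes -2; next (max(-4, c) == (a - c)) evaluates to false; next res becomes 0; next at i=3:; next res becomes 5; next at i=4:; next res becomes 5; next at i=5:; next res becomes 5; next at i=6:; next res becomes 5; next at i=7:; next res becomes 5; next at i=8:; next res becomes 5; next tmp becomes -3; next final value -5. after: tmp becomes 2; next acc becomes -2; next (not ((a - c) != max(-4, c))) evaluates to false; next res becomes 0; next at i=3:; next res becomes 5; next at i=4:; next res becomes 5; next at i=5:; next res becomes 5; next at i=6:; next res becomes 5; next at i=7:; next res becomes 5; next at i=8:; next res becomes 5; next tmp becomes -3; next final value -5. Both give -5.
verdict: equivalent


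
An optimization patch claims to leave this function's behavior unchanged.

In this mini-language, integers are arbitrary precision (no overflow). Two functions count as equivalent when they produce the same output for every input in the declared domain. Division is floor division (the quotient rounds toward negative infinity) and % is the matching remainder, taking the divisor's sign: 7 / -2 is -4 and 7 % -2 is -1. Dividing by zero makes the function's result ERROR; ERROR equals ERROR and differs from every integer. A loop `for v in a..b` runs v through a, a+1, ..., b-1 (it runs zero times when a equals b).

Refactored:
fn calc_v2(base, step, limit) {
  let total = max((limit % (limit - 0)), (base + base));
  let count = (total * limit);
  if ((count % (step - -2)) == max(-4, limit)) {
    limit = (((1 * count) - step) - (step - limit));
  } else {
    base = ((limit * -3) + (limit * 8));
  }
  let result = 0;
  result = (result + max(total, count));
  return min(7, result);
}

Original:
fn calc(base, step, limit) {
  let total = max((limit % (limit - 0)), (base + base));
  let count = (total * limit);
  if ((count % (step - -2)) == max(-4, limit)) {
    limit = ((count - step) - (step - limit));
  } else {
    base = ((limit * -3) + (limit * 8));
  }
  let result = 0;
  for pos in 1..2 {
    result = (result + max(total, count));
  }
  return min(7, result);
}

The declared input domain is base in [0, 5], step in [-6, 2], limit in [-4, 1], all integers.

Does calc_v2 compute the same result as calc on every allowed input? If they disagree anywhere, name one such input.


Side by side, the visible changes include: arithmetic usage differs; also statement counts differ; also constant usage differs; also local variable names differ; also loop structure differs.
Spot check at base=2, step=-6, limit=-3 — calc: total becomes 4; next count becomes -12; next ((count % (step - -2)) == max(-4, limit)) evaluates to false; next base becomes -15; next result becomes 0; next at pos=1:; next result becomes 4; next final value 4. calc_v2: total becomes 4; next count becomes -12; next ((count % (step - -2)) == max(-4, limit)) evaluates to false; next base becomes -15; next result becomes 0; next result becomes 4; next final value 4. Both give 4.
Across all 324 domain points the two functions coincide.
verdict: equivalent


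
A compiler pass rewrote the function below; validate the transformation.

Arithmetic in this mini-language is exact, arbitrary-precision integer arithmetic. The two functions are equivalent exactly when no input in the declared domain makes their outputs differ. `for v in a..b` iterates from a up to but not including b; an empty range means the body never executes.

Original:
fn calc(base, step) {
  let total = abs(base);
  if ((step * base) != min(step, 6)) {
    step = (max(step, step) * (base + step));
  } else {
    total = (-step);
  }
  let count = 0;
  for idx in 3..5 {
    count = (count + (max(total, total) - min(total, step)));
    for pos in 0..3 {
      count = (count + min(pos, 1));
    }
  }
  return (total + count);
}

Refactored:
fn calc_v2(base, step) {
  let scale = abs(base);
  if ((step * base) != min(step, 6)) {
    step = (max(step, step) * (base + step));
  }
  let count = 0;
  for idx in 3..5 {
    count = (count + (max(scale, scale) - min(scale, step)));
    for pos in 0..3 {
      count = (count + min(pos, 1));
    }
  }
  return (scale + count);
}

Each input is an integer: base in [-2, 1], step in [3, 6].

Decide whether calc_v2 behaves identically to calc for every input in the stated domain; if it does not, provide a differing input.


Not equivalent: base=1, step=3 separates them (1 vs 5).
calc: total = 1; ((step * base) != min(step, 6)) -> false; total = -3; count = 0; [idx=3]; count = 0; [pos=0]; count = 0; [pos=1]; count = 1; [pos=2]; count = 2; [idx=4]; count = 2; [pos=0]; count = 2; [pos=1]; count = 3; [pos=2]; count = 4; return 1
calc_v2: scale = 1; ((step * base) != min(step, 6)) -> false; count = 0; [idx=3]; count = 0; [pos=0]; count = 0; [pos=1]; count = 1; [pos=2]; count = 2; [idx=4]; count = 2; [pos=0]; count = 2; [pos=1]; count = 3; [pos=2]; count = 4; return 5
verdict: not equivalent; witness: base=1, step=3


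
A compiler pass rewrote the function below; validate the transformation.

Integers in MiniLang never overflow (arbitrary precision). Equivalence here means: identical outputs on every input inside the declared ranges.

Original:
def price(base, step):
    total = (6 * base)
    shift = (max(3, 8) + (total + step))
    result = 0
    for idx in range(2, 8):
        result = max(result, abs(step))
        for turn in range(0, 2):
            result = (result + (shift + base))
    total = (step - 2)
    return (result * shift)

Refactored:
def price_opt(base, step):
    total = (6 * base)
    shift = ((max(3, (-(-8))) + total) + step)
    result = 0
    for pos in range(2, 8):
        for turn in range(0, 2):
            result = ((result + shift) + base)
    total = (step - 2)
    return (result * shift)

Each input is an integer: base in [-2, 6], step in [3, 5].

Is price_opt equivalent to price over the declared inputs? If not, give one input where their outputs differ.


Not equivalent: base=-2, step=3 separates them (3 vs 36).
price: total = -12; shift = -1; result = 0; [idx=2]; result = 3; [turn=0]; result = 0; [turn=1]; result = -3; [idx=3]; result = 3; [turn=0]; result = 0; [turn=1]; result = -3; [idx=4]; result = 3; [turn=0]; result = 0; [turn=1]; result = -3; [idx=5]; result = 3; [turn=0]; result = 0; [turn=1]; result = -3; [idx=6]; result = 3; [turn=0]; result = 0; [turn=1]; result = -3; [idx=7]; result = 3; [turn=0]; result = 0; [turn=1]; result = -3; total = 1; return 3
price_opt: total = -12; shift = -1; result = 0; [pos=2]; [turn=0]; result = -3; [turn=1]; result = -6; [pos=3]; [turn=0]; result = -9; [turn=1]; result = -12; [pos=4]; [turn=0]; result = -15; [turn=1]; result = -18; [pos=5]; [turn=0]; result = -21; [turn=1]; result = -24; [pos=6]; [turn=0]; result = -27; [turn=1]; result = -30; [pos=7]; [turn=0]; result = -33; [turn=1]; result = -36; total = 1; return 36
verdict: not equivalent; witness: base=-2, step=3


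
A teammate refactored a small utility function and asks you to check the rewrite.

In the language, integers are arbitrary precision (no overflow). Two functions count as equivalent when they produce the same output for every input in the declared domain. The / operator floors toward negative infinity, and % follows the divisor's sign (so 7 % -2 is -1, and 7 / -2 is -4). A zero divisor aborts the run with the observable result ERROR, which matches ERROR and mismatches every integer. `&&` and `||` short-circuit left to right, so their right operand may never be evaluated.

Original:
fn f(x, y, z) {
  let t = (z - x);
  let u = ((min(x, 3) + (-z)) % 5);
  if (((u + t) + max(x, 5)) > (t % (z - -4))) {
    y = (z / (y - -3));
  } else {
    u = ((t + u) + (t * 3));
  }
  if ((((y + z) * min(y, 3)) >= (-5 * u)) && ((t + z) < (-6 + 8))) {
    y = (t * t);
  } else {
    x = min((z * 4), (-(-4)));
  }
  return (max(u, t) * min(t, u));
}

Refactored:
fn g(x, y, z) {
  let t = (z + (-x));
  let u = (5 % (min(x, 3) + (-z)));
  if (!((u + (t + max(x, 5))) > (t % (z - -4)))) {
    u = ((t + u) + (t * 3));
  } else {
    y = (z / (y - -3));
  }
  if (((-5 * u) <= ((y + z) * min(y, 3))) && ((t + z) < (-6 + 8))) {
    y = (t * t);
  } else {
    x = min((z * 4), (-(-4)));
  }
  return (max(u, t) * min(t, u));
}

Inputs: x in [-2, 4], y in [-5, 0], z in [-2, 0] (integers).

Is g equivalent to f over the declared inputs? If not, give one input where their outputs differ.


There is a counterexample at x=-2, y=-5, z=-2: 0 on one side, ERROR on the other.
f: t=0, then u=0, then (((u + t) + max(x, 5)) > (t % (z - -4))) is true, then y=1, then ((((y + z) * min(y, 3)) >= (-5 * u)) && ((t + z) < (-6 + 8))) is false, then x=-8, then returns 0
g: t=0, then a zero divisor aborts: ERROR
verdict: not equivalent; witness: x=-2, y=-5, z=-2


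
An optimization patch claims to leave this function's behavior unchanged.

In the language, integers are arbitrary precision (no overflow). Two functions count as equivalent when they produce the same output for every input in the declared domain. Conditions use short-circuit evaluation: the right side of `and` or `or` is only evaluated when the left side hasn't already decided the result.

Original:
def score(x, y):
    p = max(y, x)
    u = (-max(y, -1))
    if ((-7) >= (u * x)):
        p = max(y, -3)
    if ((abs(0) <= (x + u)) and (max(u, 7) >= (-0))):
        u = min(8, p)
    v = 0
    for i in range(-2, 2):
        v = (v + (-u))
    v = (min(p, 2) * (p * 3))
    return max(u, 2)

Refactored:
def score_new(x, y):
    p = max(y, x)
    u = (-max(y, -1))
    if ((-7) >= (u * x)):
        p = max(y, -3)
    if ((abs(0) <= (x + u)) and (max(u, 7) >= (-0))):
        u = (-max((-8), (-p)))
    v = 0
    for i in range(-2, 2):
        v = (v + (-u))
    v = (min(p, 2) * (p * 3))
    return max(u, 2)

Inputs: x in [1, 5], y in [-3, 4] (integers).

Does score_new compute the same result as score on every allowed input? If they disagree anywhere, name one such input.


Side by side, the visible changes include: min/max/abs usage differs.
Spot check at x=1, y=4 — score: p = 4; u = -4; ((-7) >= (u * x)) -> false; ((abs(0) <= (x + u)) and (max(u, 7) >= (-0))) -> false; v = 0; [i=-2]; v = 4; [i=-1]; v = 8; [i=0]; v = 12; [i=1]; v = 16; v = 24; return 2. score_new: p = 4; u = -4; ((-7) >= (u * x)) -> false; ((abs(0) <= (x + u)) and (max(u, 7) >= (-0))) -> false; v = 0; [i=-2]; v = 4; [i=-1]; v = 8; [i=0]; v = 12; [i=1]; v = 16; v = 24; return 2. Both give 2.
Checked all 40 inputs in the declared domain: the outputs agree on every one.
verdict: equivalent


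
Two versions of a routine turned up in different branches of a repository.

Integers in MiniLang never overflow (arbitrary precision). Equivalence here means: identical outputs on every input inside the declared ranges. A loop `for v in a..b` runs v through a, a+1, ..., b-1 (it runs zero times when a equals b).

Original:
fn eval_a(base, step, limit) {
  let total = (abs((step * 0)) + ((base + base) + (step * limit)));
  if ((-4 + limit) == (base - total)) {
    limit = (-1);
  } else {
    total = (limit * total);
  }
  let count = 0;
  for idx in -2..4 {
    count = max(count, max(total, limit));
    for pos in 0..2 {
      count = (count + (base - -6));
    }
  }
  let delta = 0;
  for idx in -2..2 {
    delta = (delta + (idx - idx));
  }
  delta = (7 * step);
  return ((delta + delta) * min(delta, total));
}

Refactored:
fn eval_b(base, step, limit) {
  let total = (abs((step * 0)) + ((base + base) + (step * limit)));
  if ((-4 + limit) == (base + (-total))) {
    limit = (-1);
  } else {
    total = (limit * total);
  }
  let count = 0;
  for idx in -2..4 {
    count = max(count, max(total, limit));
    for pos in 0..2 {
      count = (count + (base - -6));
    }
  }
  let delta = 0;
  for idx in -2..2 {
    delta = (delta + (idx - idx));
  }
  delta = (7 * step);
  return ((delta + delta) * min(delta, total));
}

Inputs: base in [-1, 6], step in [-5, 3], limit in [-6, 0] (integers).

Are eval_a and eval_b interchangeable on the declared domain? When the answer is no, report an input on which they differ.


This is a faithful refactor — arithmetic usage differs, but the computed results match everywhere.
Tracing base=5, step=3, limit=-2: eval_a: total becomes 4; next ((-4 + limit) == (base - total)) evaluates to false; next total becomes -8; next count becomes 0; next at idx=-2:; next count becomes 0; next at pos=0:; next count becomes 11; next at pos=1:; next count becomes 22; next at idx=-1:; next count becomes 22; next at pos=0:; next count becomes 33; next at pos=1:; next count becomes 44; next at idx=0:; next count becomes 44; next at pos=0:; next count becomes 55; next at pos=1:; next count becomes 66; next at idx=1:; next count becomes 66; next at pos=0:; next count becomes 77; next at pos=1:; next count becomes 88; next at idx=2:; next count becomes 88; next at pos=0:; next count becomes 99; next at pos=1:; next count becomes 110; next at idx=3:; next count becomes 110; next at pos=0:; next count becomes 121; next at pos=1:; next count becomes 132; next delta becomes 0; next at idx=-2:; next delta becomes 0; next at idx=-1:; next delta becomes 0; next at idx=0:; next delta becomes 0; next at idx=1:; next delta becomes 0; next delta becomes 21; next final value -336 | eval_b: total becomes 4; next ((-4 + limit) == (base + (-total))) evaluates to false; next total becomes -8; next count becomes 0; next at idx=-2:; next count becomes 0; next at pos=0:; next count becomes 11; next at pos=1:; next count becomes 22; next at idx=-1:; next count becomes 22; next at pos=0:; next count becomes 33; next at pos=1:; next count becomes 44; next at idx=0:; next count becomes 44; next at pos=0:; next count becomes 55; next at pos=1:; next count becomes 66; next at idx=1:; next count becomes 66; next at pos=0:; next count becomes 77; next at pos=1:; next count becomes 88; next at idx=2:; next count becomes 88; next at pos=0:; next count becomes 99; next at pos=1:; next count becomes 110; next at idx=3:; next count becomes 110; next at pos=0:; next count becomes 121; next at pos=1:; next count becomes 132; next delta becomes 0; next at idx=-2:; next delta becomes 0; next at idx=-1:; next delta becomes 0; next at idx=0:; next delta becomes 0; next at idx=1:; next delta becomes 0; next delta becomes 21; next final value -336 — matching result -336.
Across all 504 domain points the two functions coincide.
verdict: equivalent


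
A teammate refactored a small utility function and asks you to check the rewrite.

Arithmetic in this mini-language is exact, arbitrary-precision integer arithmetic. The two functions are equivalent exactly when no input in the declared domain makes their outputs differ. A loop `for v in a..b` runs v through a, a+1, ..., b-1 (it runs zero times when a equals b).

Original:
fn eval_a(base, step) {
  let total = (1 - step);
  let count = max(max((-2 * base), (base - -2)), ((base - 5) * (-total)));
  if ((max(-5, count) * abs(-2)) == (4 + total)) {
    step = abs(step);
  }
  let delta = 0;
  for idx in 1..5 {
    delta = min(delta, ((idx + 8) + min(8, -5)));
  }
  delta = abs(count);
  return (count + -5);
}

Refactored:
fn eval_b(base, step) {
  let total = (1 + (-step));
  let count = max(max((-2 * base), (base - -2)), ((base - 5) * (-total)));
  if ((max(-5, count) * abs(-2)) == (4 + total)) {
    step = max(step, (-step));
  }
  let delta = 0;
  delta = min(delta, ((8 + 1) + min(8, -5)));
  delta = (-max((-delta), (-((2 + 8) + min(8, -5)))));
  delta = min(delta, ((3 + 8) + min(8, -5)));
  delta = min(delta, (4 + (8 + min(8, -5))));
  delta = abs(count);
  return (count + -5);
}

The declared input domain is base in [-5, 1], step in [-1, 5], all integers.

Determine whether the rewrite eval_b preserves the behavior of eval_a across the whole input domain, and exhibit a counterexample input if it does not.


The two are interchangeable: loop structure differs; also local variable names differ; also arithmetic usage differs; also statement counts differ; also constant usage differs; also min/max/abs usage differs, and every declared input agrees.
As a probe, take base=-5, step=3: eval_a runs total=-2, then count=10, then ((max(-5, count) * abs(-2)) == (4 + total)) is false, then delta=0, then (idx=1), then delta=0, then (idx=2), then delta=0, then (idx=3), then delta=0, then (idx=4), then delta=0, then delta=10, then returns 5; eval_b runs total=-2, then count=10, then ((max(-5, count) * abs(-2)) == (4 + total)) is false, then delta=0, then delta=0, then delta=0, then delta=0, then delta=0, then delta=10, then returns 5; both end at 5.
Checked all 49 inputs in the declared domain: the outputs agree on every one.
verdict: equivalent


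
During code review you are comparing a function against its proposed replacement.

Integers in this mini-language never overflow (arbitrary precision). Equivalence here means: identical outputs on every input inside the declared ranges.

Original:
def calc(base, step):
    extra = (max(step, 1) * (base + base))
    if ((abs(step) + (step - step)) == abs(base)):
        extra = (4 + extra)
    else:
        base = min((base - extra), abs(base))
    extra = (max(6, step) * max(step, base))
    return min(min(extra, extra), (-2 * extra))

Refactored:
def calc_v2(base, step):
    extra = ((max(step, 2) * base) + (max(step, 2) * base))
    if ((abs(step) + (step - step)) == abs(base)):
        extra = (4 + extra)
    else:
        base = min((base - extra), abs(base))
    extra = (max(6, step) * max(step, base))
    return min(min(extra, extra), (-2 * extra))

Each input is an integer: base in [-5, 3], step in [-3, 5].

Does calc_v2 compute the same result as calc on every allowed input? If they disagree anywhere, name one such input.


Not equivalent: base=1, step=-3 separates them (-6 vs -18).
calc: extra := 2 | ((abs(step) + (step - step)) == abs(base)): false | base := -1 | extra := -6 | result -6
calc_v2: extra := 4 | ((abs(step) + (step - step)) == abs(base)): false | base := -3 | extra := -18 | result -18
verdict: not equivalent; witness: base=1, step=-3


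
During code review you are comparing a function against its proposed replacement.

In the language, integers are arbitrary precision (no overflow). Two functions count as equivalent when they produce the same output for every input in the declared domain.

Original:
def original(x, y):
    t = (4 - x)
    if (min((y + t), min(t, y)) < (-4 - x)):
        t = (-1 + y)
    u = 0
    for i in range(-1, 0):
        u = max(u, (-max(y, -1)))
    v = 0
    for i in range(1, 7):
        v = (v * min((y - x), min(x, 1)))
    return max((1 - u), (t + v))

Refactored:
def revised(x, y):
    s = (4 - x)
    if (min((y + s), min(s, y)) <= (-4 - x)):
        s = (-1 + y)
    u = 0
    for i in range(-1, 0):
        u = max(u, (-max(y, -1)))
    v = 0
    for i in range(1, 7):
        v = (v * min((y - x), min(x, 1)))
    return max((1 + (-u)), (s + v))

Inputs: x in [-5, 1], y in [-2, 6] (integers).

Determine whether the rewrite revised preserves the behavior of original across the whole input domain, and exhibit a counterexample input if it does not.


Consider the input x=-5, y=1.
original: t becomes 9; next (min((y + t), min(t, y)) < (-4 - x)) evaluates to false; next u becomes 0; next at i=-1:; next u becomes 0; next v becomes 0; next at i=1:; next v becomes 0; next at i=2:; next v becomes 0; next at i=3:; next v becomes 0; next at i=4:; next v becomes 0; next at i=5:; next v becomes 0; next at i=6:; next v becomes 0; next final value 9
revised: s becomes 9; next (min((y + s), min(s, y)) <= (-4 - x)) evaluates to true; next s becomes 0; next u becomes 0; next at i=-1:; next u becomes 0; next v becomes 0; next at i=1:; next v becomes 0; next at i=2:; next v becomes 0; next at i=3:; next v becomes 0; next at i=4:; next v becomes 0; next at i=5:; next v becomes 0; next at i=6:; next v becomes 0; next final value 1
9 vs 1 — the two versions disagree here.
verdict: not equivalent; witness: x=-5, y=1


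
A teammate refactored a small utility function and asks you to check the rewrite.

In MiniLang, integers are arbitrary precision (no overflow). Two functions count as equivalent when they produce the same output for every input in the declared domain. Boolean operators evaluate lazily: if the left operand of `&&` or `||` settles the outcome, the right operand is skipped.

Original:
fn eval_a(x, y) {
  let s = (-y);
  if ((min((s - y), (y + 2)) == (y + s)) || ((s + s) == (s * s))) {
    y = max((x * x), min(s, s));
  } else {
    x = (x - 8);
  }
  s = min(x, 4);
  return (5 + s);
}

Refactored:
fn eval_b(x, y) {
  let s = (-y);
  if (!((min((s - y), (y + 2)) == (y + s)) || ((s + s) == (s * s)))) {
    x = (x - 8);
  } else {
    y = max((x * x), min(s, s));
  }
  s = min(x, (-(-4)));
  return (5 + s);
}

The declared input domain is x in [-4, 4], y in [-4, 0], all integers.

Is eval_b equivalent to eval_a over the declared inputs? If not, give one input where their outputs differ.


Differences: boolean connective usage differs — yet all 45 inputs agree.
verdict: equivalent


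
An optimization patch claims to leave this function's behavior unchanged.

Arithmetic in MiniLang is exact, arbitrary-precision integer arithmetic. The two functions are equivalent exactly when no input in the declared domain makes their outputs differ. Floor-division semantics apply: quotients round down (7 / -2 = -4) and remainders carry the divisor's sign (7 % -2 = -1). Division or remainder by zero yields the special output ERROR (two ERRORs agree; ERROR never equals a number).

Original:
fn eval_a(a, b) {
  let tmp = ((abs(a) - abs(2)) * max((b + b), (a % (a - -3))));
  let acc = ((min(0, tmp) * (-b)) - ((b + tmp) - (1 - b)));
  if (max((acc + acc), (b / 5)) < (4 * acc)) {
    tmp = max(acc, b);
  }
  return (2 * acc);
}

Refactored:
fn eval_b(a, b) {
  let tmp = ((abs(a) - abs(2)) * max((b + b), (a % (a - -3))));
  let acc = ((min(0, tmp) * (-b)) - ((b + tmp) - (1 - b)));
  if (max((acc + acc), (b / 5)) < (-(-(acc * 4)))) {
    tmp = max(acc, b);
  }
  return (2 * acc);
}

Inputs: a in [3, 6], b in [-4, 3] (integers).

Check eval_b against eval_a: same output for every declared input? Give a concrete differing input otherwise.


Comparing the listings, the differences include: same computation, different form.
Tracing a=6, b=-3: eval_a: tmp becomes 24; next acc becomes -17; next (max((acc + acc), (b / 5)) < (4 * acc)) evaluates to false; next final value -34 | eval_b: tmp becomes 24; next acc becomes -17; next (max((acc + acc), (b / 5)) < (-(-(acc * 4)))) evaluates to false; next final value -34 — matching result -34.
Across all 32 domain points the two functions coincide.
verdict: equivalent


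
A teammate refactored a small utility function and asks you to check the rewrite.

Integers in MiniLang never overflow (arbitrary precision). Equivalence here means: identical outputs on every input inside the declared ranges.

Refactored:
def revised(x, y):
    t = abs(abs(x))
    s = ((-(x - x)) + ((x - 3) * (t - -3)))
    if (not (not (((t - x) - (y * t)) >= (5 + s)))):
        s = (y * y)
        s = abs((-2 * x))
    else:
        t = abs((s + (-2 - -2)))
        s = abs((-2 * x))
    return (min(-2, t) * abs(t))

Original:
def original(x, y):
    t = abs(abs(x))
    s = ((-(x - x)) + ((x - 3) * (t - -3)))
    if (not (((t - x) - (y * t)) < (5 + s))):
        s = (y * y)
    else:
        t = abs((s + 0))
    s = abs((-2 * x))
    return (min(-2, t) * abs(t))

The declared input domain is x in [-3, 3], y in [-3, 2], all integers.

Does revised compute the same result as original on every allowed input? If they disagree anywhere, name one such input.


Although statement counts differ, and comparison usage differs, and arithmetic usage differs, and min/max/abs usage differs, and boolean connective usage differs, and constant usage differs, 42/42 inputs agree.
verdict: equivalent


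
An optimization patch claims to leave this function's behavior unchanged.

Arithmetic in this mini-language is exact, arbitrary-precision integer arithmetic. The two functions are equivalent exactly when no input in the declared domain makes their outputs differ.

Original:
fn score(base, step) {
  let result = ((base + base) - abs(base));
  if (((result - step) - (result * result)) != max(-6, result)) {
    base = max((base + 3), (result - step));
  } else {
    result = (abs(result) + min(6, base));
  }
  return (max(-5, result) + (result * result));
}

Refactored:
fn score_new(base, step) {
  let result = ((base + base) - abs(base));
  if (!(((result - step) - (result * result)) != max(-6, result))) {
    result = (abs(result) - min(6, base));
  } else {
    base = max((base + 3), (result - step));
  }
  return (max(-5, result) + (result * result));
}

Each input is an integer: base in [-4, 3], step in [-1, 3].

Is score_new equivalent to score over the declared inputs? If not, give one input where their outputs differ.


Take base=1, step=-1.
score: result becomes 1; next (((result - step) - (result * result)) != max(-6, result)) evaluates to false; next result becomes 2; next final value 6
score_new: result becomes 1; next (!(((result - step) - (result * result)) != max(-6, result))) evaluates to true; next result becomes 0; next final value 0
6 against 0: the behavior changed.
verdict: not equivalent; witness: base=1, step=-1


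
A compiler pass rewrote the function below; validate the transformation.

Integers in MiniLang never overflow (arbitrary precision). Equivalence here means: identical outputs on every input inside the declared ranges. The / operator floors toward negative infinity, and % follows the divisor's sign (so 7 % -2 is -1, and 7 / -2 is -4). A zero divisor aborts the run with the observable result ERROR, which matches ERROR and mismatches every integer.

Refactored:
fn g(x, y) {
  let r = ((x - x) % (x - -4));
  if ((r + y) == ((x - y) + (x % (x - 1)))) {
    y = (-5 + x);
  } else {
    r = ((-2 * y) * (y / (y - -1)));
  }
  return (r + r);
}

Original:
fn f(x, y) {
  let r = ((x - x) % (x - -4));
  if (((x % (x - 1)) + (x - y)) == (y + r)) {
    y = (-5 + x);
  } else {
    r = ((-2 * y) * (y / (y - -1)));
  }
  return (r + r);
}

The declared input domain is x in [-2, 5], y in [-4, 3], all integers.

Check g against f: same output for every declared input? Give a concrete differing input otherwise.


Comparing the listings, the differences include: same computation, different form.
Spot check at x=5, y=3 — f: r becomes 0; next (((x % (x - 1)) + (x - y)) == (y + r)) evaluates to true; next y becomes 0; next final value 0. g: r becomes 0; next ((r + y) == ((x - y) + (x % (x - 1)))) evaluates to true; next y becomes 0; next final value 0. Both give 0.
Sweeping the whole domain (64 inputs) finds no disagreement.
verdict: equivalent


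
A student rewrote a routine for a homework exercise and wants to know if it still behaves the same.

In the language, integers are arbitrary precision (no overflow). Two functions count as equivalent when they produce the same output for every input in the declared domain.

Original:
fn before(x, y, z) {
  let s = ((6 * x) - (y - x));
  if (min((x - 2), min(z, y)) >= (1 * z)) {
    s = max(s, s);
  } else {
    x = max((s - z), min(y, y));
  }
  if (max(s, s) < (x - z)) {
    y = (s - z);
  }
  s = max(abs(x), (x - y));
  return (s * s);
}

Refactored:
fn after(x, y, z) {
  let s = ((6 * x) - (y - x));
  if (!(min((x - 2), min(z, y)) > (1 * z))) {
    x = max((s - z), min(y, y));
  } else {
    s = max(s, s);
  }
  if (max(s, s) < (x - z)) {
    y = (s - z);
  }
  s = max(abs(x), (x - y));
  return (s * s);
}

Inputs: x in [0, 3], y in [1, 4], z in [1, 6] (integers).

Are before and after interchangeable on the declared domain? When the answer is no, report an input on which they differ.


At x=3, y=1, z=1: before gives 9, after gives 361.
verdict: not equivalent; witness: x=3, y=1, z=1


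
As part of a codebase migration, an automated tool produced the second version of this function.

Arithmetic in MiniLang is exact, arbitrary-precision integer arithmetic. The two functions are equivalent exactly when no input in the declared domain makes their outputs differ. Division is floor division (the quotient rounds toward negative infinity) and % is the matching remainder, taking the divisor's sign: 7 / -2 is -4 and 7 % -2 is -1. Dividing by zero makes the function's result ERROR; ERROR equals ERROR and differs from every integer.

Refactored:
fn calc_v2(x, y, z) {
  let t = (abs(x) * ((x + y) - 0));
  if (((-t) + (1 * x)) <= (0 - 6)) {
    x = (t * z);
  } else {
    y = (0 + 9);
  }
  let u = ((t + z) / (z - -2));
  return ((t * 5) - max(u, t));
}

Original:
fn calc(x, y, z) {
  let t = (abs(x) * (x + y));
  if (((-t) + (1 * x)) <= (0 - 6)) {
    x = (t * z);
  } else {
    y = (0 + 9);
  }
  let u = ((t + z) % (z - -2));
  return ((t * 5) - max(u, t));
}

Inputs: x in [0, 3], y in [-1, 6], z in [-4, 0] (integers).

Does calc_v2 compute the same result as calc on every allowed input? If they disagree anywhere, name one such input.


Run the pair on x=0, y=-1, z=-4.
calc: t = 0; (((-t) + (1 * x)) <= (0 - 6)) -> false; y = 9; u = 0; return 0
calc_v2: t = 0; (((-t) + (1 * x)) <= (0 - 6)) -> false; y = 9; u = 2; return -2
0 != -2, so the rewrite changes behavior.
verdict: not equivalent; witness: x=0, y=-1, z=-4


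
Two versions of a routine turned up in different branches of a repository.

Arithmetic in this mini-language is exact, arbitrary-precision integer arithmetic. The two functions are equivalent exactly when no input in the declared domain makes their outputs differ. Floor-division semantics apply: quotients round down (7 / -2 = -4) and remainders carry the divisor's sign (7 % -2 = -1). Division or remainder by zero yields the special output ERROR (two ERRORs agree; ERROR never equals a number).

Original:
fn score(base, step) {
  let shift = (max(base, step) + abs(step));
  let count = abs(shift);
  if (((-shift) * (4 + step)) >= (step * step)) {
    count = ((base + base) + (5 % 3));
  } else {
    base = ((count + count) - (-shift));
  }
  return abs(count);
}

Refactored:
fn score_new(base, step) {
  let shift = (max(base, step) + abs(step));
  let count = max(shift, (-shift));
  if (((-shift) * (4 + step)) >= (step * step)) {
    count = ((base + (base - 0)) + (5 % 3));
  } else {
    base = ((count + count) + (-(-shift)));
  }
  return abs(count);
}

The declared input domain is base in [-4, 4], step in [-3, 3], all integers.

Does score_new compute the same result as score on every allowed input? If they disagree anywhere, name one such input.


The two versions differ — the changes include arithmetic usage differs, constant usage differs, min/max/abs usage differs.
As a probe, take base=-2, step=2: score runs shift becomes 4; next count becomes 4; next (((-shift) * (4 + step)) >= (step * step)) evaluates to false; next base becomes 12; next final value 4; score_new runs shift becomes 4; next count becomes 4; next (((-shift) * (4 + step)) >= (step * step)) evaluates to false; next base becomes 12; next final value 4; both end at 4.
Checked all 63 inputs in the declared domain: the outputs agree on every one.
verdict: equivalent


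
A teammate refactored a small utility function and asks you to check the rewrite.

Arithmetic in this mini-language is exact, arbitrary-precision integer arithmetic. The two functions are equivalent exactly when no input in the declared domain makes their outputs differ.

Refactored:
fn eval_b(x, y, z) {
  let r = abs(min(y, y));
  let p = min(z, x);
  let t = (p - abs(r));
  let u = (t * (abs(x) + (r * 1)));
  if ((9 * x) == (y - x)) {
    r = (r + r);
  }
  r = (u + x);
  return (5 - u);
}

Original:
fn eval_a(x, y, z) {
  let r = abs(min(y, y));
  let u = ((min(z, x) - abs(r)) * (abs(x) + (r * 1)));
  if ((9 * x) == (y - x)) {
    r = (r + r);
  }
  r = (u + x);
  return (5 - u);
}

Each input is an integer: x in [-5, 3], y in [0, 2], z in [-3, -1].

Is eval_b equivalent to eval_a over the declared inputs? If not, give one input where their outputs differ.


Reading the diff, among the changes: statement counts differ, and local variable names differ.
As a probe, take x=-1, y=2, z=-1: eval_a runs r becomes 2; next u becomes -9; next ((9 * x) == (y - x)) evaluates to false; next r becomes -10; next final value 14; eval_b runs r becomes 2; next p becomes -1; next t becomes -3; next u becomes -9; next ((9 * x) == (y - x)) evaluates to false; next r becomes -10; next final value 14; both end at 14.
Every one of the 81 inputs gives matching results.
verdict: equivalent


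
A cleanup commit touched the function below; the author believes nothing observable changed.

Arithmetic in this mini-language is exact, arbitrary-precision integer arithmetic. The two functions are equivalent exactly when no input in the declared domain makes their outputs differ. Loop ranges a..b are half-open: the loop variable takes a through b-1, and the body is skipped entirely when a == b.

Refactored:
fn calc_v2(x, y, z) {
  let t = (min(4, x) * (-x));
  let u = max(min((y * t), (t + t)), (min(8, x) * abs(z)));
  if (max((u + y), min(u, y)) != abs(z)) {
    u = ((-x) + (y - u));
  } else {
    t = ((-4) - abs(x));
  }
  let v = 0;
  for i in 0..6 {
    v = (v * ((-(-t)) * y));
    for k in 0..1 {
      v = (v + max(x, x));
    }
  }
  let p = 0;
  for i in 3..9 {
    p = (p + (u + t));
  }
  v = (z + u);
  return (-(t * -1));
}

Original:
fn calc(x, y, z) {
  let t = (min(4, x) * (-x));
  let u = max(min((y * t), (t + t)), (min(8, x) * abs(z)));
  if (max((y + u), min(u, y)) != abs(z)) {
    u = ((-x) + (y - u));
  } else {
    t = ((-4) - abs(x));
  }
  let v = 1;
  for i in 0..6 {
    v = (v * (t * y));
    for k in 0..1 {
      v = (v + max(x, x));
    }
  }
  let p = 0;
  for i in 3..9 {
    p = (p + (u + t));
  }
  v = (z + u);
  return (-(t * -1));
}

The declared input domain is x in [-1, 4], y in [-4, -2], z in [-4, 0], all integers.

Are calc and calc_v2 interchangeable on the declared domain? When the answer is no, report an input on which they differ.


Equivalent. Although `1` became `0`, no input in the stated domain can expose it.
An exhaustive pass over the 90 declared inputs shows identical outputs.
As a probe, take x=1, y=-2, z=-3: calc runs t=-1, then u=3, then (max((y + u), min(u, y)) != abs(z)) is true, then u=-6, then v=1, then (i=0), then v=2, then (k=0), then v=3, then (i=1), then v=6, then (k=0), then v=7, then (i=2), then v=14, then (k=0), then v=15, then (i=3), then v=30, then (k=0), then v=31, then (i=4), then v=62, then (k=0), then v=63, then (i=5), then v=126, then (k=0), then v=127, then p=0, then (i=3), then p=-7, then (i=4), then p=-14, then (i=5), then p=-21, then (i=6), then p=-28, then (i=7), then p=-35, then (i=8), then p=-42, then v=-9, then returns -1; calc_v2 runs t=-1, then u=3, then (max((u + y), min(u, y)) != abs(z)) is true, then u=-6, then v=0, then (i=0), then v=0, then (k=0), then v=1, then (i=1), then v=2, then (k=0), then v=3, then (i=2), then v=6, then (k=0), then v=7, then (i=3), then v=14, then (k=0), then v=15, then (i=4), then v=30, then (k=0), then v=31, then (i=5), then v=62, then (k=0), then v=63, then p=0, then (i=3), then p=-7, then (i=4), then p=-14, then (i=5), then p=-21, then (i=6), then p=-28, then (i=7), then p=-35, then (i=8), then p=-42, then v=-9, then returns -1; both end at -1.
verdict: equivalent


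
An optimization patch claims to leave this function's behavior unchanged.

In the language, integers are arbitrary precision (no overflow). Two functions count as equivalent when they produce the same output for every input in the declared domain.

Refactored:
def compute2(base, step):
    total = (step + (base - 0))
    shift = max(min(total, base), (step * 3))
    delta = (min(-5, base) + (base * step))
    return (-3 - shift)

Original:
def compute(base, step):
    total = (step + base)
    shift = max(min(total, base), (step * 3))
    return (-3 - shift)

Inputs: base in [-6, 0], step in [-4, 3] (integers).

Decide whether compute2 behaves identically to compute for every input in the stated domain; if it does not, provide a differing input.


Differences: min/max/abs usage differs, plus local variable names differ, plus statement counts differ, plus constant usage differs, plus arithmetic usage differs — yet all 56 inputs agree.
verdict: equivalent


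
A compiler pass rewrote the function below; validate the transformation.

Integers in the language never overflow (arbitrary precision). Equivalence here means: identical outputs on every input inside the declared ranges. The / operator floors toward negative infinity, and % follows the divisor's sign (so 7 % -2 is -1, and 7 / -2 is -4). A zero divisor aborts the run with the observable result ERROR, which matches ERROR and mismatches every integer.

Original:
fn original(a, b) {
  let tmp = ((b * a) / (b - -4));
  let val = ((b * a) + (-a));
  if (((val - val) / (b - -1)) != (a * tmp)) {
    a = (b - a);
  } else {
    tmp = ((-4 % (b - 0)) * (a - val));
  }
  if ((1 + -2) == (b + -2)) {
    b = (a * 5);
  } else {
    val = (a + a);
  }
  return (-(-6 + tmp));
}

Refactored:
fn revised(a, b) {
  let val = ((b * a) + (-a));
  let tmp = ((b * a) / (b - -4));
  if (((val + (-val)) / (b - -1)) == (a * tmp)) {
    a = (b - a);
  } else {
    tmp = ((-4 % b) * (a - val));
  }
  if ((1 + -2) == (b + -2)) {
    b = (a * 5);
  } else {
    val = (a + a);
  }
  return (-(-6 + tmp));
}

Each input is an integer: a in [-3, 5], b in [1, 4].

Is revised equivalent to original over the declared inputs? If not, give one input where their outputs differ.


Take a=-3, b=1.
original: tmp becomes -1; next val becomes 0; next (((val - val) / (b - -1)) != (a * tmp)) evaluates to true; next a becomes 4; next ((1 + -2) == (b + -2)) evaluates to true; next b becomes 20; next final value 7
revised: val becomes 0; next tmp becomes -1; next (((val + (-val)) / (b - -1)) == (a * tmp)) evaluates to false; next tmp becomes 0; next ((1 + -2) == (b + -2)) evaluates to true; next b becomes -15; next final value 6
7 vs 6 — the two versions disagree here.
verdict: not equivalent; witness: a=-3, b=1
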